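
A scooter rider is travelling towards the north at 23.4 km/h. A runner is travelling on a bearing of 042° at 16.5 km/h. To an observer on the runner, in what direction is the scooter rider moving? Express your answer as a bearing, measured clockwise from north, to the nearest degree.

315°

Taking east as x and north as y: scooter rider velocity = (0.000, 23.400) km/h; runner velocity = (11.041, 12.262) km/h.
Velocity of scooter rider relative to runner = (0.000, 23.400) − (11.041, 12.262) = (-11.041, 11.138) km/h.
Bearing = atan2(-11.04, 11.14) = 315.25° clockwise from north.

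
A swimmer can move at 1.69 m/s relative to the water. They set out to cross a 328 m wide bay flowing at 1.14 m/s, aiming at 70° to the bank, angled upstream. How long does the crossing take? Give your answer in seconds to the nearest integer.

207 s

The component of the swimmer's velocity perpendicular to the bank is 1.69 × sin 70° = 1.588 m/s.
The current is parallel to the bank, so it does not affect the crossing time.
Time = 328 / 1.588 = 206.539 s.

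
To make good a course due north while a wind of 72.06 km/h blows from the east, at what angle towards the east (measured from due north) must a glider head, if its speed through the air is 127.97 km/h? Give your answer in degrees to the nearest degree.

The wind pushes perpendicular to the desired track; the heading must have a component into the wind equal to 72.06 km/h: 127.97 sin θ = 72.06.
sin θ = 0.5631, so θ = 34.271°.

34°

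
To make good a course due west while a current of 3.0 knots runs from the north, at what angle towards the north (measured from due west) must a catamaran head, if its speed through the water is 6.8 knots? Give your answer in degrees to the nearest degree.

26°

The current pushes perpendicular to the desired track; the heading must have a component into the current equal to 3.0 knots: 6.8 sin θ = 3.0.
sin θ = 0.4412, so θ = 26.179°.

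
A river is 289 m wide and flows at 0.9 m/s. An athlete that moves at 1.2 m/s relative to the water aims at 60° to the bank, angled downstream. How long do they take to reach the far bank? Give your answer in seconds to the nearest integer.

278 s

The component of the athlete's velocity perpendicular to the bank is 1.2 × sin 60° = 1.039 m/s.
The current is parallel to the bank, so it does not affect the crossing time.
Time = 289 / 1.039 = 278.090 s.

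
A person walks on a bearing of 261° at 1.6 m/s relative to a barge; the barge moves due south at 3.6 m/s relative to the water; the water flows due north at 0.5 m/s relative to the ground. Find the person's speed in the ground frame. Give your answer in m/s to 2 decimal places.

3.70 m/s

In east/north components (m/s): person relative to barge = (-1.580, -0.250); barge relative to water = (0.000, -3.600); water relative to ground = (0.000, 0.500).
Sum = (-1.580, -3.350) m/s.
Speed = |(-1.580, -3.350)| = 3.704 m/s.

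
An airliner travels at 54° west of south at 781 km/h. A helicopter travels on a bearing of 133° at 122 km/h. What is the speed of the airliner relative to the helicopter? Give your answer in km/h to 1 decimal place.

Taking east as x and north as y: airliner velocity = (-631.842, -459.060) km/h; helicopter velocity = (89.225, -83.204) km/h.
Velocity of airliner relative to helicopter = (-631.842, -459.060) − (89.225, -83.204) = (-721.067, -375.856) km/h.
Magnitude = |(-721.067, -375.856)| = 813.146 km/h.

813.1 km/h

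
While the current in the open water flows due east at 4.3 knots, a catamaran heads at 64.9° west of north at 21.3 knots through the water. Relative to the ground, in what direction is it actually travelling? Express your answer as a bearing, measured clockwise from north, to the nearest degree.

Taking east as x and north as y: velocity relative to the water = (-19.289, 9.035) knots; the water relative to ground = (4.300, 0.000) knots.
Velocity relative to ground = (-19.289, 9.035) + (4.300, 0.000) = (-14.989, 9.035) knots.
Bearing = atan2(-14.99, 9.04) = 301.08° clockwise from north.

301°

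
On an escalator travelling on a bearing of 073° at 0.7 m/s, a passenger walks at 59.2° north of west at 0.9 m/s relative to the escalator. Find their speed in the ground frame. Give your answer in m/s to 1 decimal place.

Taking east as x and north as y: escalator velocity = (0.669, 0.205) m/s; passenger velocity relative to escalator = (-0.461, 0.773) m/s.
Velocity relative to ground = (0.669, 0.205) + (-0.461, 0.773) = (0.209, 0.978) m/s.
Speed = |(0.209, 0.978)| = 1.000 m/s.

1.0 m/s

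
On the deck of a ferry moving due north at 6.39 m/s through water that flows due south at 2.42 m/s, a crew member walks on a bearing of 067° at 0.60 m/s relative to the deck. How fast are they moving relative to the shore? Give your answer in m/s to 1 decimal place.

In east/north components (m/s): crew member relative to ferry = (0.552, 0.234); ferry relative to water = (0.000, 6.390); water relative to ground = (0.000, -2.420).
Sum = (0.552, 4.204) m/s.
Speed = |(0.552, 4.204)| = 4.241 m/s.

4.2 m/s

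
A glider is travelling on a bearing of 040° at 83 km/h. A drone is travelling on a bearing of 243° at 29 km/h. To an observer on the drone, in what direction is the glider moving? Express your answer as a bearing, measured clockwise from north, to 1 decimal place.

045.9°

Taking east as x and north as y: glider velocity = (53.351, 63.582) km/h; drone velocity = (-25.839, -13.166) km/h.
Velocity of glider relative to drone = (53.351, 63.582) − (-25.839, -13.166) = (79.191, 76.747) km/h.
Bearing = atan2(79.19, 76.75) = 45.90° clockwise from north.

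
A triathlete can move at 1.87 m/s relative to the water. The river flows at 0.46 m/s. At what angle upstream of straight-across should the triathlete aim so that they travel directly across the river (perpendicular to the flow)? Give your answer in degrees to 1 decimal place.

To cancel the current, the upstream component of the triathlete's velocity must equal the flow: 1.87 sin θ = 0.46.
sin θ = 0.46 / 1.87 = 0.2460.
θ = arcsin(0.2460) = 14.240°.

14.2°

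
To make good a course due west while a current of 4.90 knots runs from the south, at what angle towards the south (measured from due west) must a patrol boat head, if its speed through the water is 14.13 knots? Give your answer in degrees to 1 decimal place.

The current pushes perpendicular to the desired track; the heading must have a component into the current equal to 4.90 knots: 14.13 sin θ = 4.90.
sin θ = 0.3468, so θ = 20.290°.

20.3°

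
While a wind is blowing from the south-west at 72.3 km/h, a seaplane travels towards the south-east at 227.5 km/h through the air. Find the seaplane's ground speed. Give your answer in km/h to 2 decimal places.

238.71 km/h

Taking east as x and north as y: velocity relative to the air = (160.867, -160.867) km/h; the air relative to ground = (51.124, 51.124) km/h.
Velocity relative to ground = (160.867, -160.867) + (51.124, 51.124) = (211.991, -109.743) km/h.
Speed = |(211.991, -109.743)| = 238.712 km/h.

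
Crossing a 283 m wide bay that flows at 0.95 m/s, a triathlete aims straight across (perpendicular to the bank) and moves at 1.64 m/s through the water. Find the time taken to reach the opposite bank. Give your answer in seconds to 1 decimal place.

172.6 s

The component of the triathlete's velocity perpendicular to the bank is 1.64 m/s.
The flow acts along the bank and has no component across it.
Time = 283 / 1.640 = 172.561 s.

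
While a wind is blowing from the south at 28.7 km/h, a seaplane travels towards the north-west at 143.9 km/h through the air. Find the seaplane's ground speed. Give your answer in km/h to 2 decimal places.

Taking east as x and north as y: velocity relative to the air = (-101.753, 101.753) km/h; the air relative to ground = (0.000, 28.700) km/h.
Velocity relative to ground = (-101.753, 101.753) + (0.000, 28.700) = (-101.753, 130.453) km/h.
Speed = |(-101.753, 130.453)| = 165.443 km/h.

165.44 km/h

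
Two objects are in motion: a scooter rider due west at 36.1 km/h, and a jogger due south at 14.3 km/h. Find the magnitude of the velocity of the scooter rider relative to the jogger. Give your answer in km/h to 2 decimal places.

Taking east as x and north as y: scooter rider velocity = (-36.100, 0.000) km/h; jogger velocity = (0.000, -14.300) km/h.
Velocity of scooter rider relative to jogger = (-36.100, 0.000) − (0.000, -14.300) = (-36.100, 14.300) km/h.
Magnitude = |(-36.100, 14.300)| = 38.829 km/h.

38.83 km/h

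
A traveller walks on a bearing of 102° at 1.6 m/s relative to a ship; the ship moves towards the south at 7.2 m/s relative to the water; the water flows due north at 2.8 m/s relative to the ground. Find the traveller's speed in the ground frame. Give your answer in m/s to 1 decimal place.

5.0 m/s

In east/north components (m/s): traveller relative to ship = (1.565, -0.333); ship relative to water = (0.000, -7.200); water relative to ground = (0.000, 2.800).
Sum = (1.565, -4.733) m/s.
Speed = |(1.565, -4.733)| = 4.985 m/s.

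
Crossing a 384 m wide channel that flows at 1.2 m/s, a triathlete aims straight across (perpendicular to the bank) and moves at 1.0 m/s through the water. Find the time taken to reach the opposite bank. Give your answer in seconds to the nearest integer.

The component of the triathlete's velocity perpendicular to the bank is 1.0 m/s.
Only the cross-stream component determines the crossing time; the current contributes nothing perpendicular to the bank.
Time = 384 / 1.000 = 384.000 s.

384 s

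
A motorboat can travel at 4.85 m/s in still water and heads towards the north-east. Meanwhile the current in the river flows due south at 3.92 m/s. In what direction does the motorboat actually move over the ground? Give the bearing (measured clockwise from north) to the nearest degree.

Taking east as x and north as y: velocity relative to the water = (3.429, 3.429) m/s; the water relative to ground = (0.000, -3.920) m/s.
Velocity relative to ground = (3.429, 3.429) + (0.000, -3.920) = (3.429, -0.491) m/s.
Bearing = atan2(3.43, -0.49) = 98.14° clockwise from north.

098°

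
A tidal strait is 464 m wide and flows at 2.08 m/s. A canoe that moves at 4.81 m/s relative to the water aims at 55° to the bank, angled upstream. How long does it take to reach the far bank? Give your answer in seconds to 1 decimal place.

The component of the canoe's velocity perpendicular to the bank is 4.81 × sin 55° = 3.940 m/s.
The flow acts along the bank and has no component across it.
Time = 464 / 3.940 = 117.763 s.

117.8 s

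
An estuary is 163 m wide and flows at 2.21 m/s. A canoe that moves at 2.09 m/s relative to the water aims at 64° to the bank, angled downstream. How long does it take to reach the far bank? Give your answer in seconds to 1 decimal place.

The component of the canoe's velocity perpendicular to the bank is 2.09 × sin 64° = 1.878 m/s.
The current is parallel to the bank, so it does not affect the crossing time.
Time = 163 / 1.878 = 86.772 s.

86.8 s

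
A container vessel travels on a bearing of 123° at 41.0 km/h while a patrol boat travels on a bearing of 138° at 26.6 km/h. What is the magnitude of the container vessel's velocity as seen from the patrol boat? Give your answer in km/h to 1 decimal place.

Taking east as x and north as y: container vessel velocity = (34.385, -22.330) km/h; patrol boat velocity = (17.799, -19.768) km/h.
Velocity of container vessel relative to patrol boat = (34.385, -22.330) − (17.799, -19.768) = (16.587, -2.563) km/h.
Magnitude = |(16.587, -2.563)| = 16.783 km/h.

16.8 km/h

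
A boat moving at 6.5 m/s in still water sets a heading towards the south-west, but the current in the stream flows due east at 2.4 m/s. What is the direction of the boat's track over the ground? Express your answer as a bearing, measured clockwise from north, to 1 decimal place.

Taking east as x and north as y: velocity relative to the water = (-4.596, -4.596) m/s; the water relative to ground = (2.400, 0.000) m/s.
Velocity relative to ground = (-4.596, -4.596) + (2.400, 0.000) = (-2.196, -4.596) m/s.
Bearing = atan2(-2.20, -4.60) = 205.54° clockwise from north.

205.5°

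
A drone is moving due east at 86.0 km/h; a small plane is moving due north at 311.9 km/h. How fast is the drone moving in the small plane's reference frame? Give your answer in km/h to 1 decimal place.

Taking east as x and north as y: drone velocity = (86.000, 0.000) km/h; small plane velocity = (0.000, 311.900) km/h.
Velocity of drone relative to small plane = (86.000, 0.000) − (0.000, 311.900) = (86.000, -311.900) km/h.
Magnitude = |(86.000, -311.900)| = 323.539 km/h.

323.5 km/h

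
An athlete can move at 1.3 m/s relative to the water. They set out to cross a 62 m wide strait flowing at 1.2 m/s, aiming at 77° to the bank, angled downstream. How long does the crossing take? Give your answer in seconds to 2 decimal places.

48.95 s

The component of the athlete's velocity perpendicular to the bank is 1.3 × sin 77° = 1.267 m/s.
The flow acts along the bank and has no component across it.
Time = 62 / 1.267 = 48.947 s.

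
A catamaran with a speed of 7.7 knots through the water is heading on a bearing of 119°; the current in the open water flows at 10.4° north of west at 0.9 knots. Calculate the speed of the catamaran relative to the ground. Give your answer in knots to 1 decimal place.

6.9 knots

Taking east as x and north as y: velocity relative to the water = (6.735, -3.733) knots; the water relative to ground = (-0.885, 0.162) knots.
Velocity relative to ground = (6.735, -3.733) + (-0.885, 0.162) = (5.849, -3.571) knots.
Speed = |(5.849, -3.571)| = 6.853 knots.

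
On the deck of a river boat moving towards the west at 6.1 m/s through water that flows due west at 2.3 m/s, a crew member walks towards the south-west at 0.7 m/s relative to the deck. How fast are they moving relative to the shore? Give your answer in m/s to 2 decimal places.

In east/north components (m/s): crew member relative to river boat = (-0.495, -0.495); river boat relative to water = (-6.100, 0.000); water relative to ground = (-2.300, 0.000).
Sum = (-8.895, -0.495) m/s.
Speed = |(-8.895, -0.495)| = 8.909 m/s.

8.91 m/s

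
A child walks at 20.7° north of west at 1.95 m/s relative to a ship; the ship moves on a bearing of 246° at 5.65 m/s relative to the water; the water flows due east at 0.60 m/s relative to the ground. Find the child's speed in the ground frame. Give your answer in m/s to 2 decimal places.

6.59 m/s

In east/north components (m/s): child relative to ship = (-1.824, 0.689); ship relative to water = (-5.162, -2.298); water relative to ground = (0.600, 0.000).
Sum = (-6.386, -1.609) m/s.
Speed = |(-6.386, -1.609)| = 6.585 m/s.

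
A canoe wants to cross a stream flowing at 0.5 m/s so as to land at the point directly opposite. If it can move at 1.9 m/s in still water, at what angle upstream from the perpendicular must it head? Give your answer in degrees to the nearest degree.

15°

To cancel the current, the upstream component of the canoe's velocity must equal the flow: 1.9 sin θ = 0.5.
sin θ = 0.5 / 1.9 = 0.2632.
θ = arcsin(0.2632) = 15.258°.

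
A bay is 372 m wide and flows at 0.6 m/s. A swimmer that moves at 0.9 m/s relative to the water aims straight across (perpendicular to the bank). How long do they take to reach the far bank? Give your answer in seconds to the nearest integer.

413 s

The component of the swimmer's velocity perpendicular to the bank is 0.9 m/s.
The current is parallel to the bank, so it does not affect the crossing time.
Time = 372 / 0.900 = 413.333 s.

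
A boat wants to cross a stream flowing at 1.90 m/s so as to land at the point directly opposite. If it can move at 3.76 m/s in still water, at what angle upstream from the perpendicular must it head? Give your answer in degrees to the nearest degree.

30°

To cancel the current, the upstream component of the boat's velocity must equal the flow: 3.76 sin θ = 1.90.
sin θ = 1.90 / 3.76 = 0.5053.
θ = arcsin(0.5053) = 30.353°.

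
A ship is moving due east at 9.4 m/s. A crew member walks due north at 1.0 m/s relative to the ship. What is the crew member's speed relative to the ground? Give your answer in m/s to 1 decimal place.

9.5 m/s

Taking east as x and north as y: ship velocity = (9.400, 0.000) m/s; crew member velocity relative to ship = (0.000, 1.000) m/s.
Velocity relative to ground = (9.400, 0.000) + (0.000, 1.000) = (9.400, 1.000) m/s.
Speed = |(9.400, 1.000)| = 9.453 m/s.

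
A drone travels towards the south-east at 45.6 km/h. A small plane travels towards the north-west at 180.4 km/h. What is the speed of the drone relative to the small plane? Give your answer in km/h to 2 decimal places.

Taking east as x and north as y: drone velocity = (32.244, -32.244) km/h; small plane velocity = (-127.562, 127.562) km/h.
Velocity of drone relative to small plane = (32.244, -32.244) − (-127.562, 127.562) = (159.806, -159.806) km/h.
Magnitude = |(159.806, -159.806)| = 226.000 km/h.

226.00 km/h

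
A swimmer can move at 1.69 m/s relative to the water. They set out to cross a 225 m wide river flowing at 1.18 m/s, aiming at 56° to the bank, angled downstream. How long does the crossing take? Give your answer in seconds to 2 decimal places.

160.59 s

The component of the swimmer's velocity perpendicular to the bank is 1.69 × sin 56° = 1.401 m/s.
The flow acts along the bank and has no component across it.
Time = 225 / 1.401 = 160.591 s.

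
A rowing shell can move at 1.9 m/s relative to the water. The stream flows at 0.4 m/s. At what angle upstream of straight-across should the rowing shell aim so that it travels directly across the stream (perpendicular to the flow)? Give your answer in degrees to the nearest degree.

12°

To cancel the current, the upstream component of the rowing shell's velocity must equal the flow: 1.9 sin θ = 0.4.
sin θ = 0.4 / 1.9 = 0.2105.
θ = arcsin(0.2105) = 12.153°.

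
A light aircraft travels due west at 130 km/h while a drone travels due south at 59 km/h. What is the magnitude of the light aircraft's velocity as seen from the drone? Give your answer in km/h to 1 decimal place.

142.8 km/h

Taking east as x and north as y: light aircraft velocity = (-130.000, 0.000) km/h; drone velocity = (0.000, -59.000) km/h.
Velocity of light aircraft relative to drone = (-130.000, 0.000) − (0.000, -59.000) = (-130.000, 59.000) km/h.
Magnitude = |(-130.000, 59.000)| = 142.762 km/h.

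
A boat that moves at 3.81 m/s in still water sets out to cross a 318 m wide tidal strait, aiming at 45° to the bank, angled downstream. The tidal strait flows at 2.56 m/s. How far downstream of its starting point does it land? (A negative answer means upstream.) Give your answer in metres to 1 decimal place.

Perpendicular speed = 2.694 m/s; crossing time = 318 / 2.694 = 118.037 s.
Net downstream speed = 5.254 m/s.
Drift = 5.254 × 118.037 = 620.174 m (downstream).

620.2 m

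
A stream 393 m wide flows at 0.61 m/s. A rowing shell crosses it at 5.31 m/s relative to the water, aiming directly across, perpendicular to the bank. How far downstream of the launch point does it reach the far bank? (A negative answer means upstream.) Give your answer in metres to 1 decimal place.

45.1 m

Perpendicular speed = 5.310 m/s; crossing time = 393 / 5.310 = 74.011 s.
Net downstream speed = 0.610 m/s.
Drift = 0.610 × 74.011 = 45.147 m (downstream).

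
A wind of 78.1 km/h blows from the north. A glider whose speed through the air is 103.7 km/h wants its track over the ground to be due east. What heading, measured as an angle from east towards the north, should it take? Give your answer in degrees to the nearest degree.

The wind pushes perpendicular to the desired track; the heading must have a component into the wind equal to 78.1 km/h: 103.7 sin θ = 78.1.
sin θ = 0.7531, so θ = 48.863°.

49°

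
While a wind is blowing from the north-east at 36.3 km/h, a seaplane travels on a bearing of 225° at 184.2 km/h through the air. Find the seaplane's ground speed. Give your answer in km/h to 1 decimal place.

Taking east as x and north as y: velocity relative to the air = (-130.249, -130.249) km/h; the air relative to ground = (-25.668, -25.668) km/h.
Velocity relative to ground = (-130.249, -130.249) + (-25.668, -25.668) = (-155.917, -155.917) km/h.
Speed = |(-155.917, -155.917)| = 220.500 km/h.

220.5 km/h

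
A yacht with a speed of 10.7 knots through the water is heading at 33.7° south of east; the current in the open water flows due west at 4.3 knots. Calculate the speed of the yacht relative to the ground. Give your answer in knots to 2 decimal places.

Taking east as x and north as y: velocity relative to the water = (8.902, -5.937) knots; the water relative to ground = (-4.300, 0.000) knots.
Velocity relative to ground = (8.902, -5.937) + (-4.300, 0.000) = (4.602, -5.937) knots.
Speed = |(4.602, -5.937)| = 7.512 knots.

7.51 knots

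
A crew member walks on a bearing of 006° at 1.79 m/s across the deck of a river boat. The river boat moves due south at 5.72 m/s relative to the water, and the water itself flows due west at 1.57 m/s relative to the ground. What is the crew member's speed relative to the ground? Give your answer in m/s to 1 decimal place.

4.2 m/s

In east/north components (m/s): crew member relative to river boat = (0.187, 1.780); river boat relative to water = (0.000, -5.720); water relative to ground = (-1.570, 0.000).
Sum = (-1.383, -3.940) m/s.
Speed = |(-1.383, -3.940)| = 4.175 m/s.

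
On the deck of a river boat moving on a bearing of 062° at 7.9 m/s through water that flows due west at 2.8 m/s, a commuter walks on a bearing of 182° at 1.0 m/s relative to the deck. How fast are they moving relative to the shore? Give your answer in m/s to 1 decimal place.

In east/north components (m/s): commuter relative to river boat = (-0.035, -0.999); river boat relative to water = (6.975, 3.709); water relative to ground = (-2.800, 0.000).
Sum = (4.140, 2.709) m/s.
Speed = |(4.140, 2.709)| = 4.948 m/s.

4.9 m/s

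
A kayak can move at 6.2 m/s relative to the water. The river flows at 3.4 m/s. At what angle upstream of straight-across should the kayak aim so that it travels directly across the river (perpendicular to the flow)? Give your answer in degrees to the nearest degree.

To cancel the current, the upstream component of the kayak's velocity must equal the flow: 6.2 sin θ = 3.4.
sin θ = 3.4 / 6.2 = 0.5484.
θ = arcsin(0.5484) = 33.256°.

33°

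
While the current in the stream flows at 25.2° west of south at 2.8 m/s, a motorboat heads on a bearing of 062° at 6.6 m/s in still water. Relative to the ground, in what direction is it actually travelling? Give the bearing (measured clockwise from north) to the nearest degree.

083°

Taking east as x and north as y: velocity relative to the water = (5.827, 3.099) m/s; the water relative to ground = (-1.192, -2.534) m/s.
Velocity relative to ground = (5.827, 3.099) + (-1.192, -2.534) = (4.635, 0.565) m/s.
Bearing = atan2(4.64, 0.56) = 83.05° clockwise from north.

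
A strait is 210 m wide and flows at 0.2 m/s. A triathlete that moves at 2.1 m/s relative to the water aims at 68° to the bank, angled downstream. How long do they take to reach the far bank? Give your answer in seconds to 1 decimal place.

107.9 s

The component of the triathlete's velocity perpendicular to the bank is 2.1 × sin 68° = 1.947 m/s.
The current is parallel to the bank, so it does not affect the crossing time.
Time = 210 / 1.947 = 107.853 s.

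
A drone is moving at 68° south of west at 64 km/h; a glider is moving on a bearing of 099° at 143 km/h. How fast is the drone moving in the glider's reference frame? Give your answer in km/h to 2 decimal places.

Taking east as x and north as y: drone velocity = (-23.975, -59.340) km/h; glider velocity = (141.239, -22.370) km/h.
Velocity of drone relative to glider = (-23.975, -59.340) − (141.239, -22.370) = (-165.214, -36.970) km/h.
Magnitude = |(-165.214, -36.970)| = 169.300 km/h.

169.30 km/h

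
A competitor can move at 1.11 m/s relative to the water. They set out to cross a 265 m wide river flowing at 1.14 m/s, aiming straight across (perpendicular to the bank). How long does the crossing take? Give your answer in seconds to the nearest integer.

The component of the competitor's velocity perpendicular to the bank is 1.11 m/s.
The flow acts along the bank and has no component across it.
Time = 265 / 1.110 = 238.739 s.

239 s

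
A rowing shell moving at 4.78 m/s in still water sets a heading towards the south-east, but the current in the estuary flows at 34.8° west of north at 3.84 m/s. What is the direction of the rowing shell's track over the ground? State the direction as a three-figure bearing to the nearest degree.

101°

Taking east as x and north as y: velocity relative to the water = (3.380, -3.380) m/s; the water relative to ground = (-2.192, 3.153) m/s.
Velocity relative to ground = (3.380, -3.380) + (-2.192, 3.153) = (1.188, -0.227) m/s.
Bearing = atan2(1.19, -0.23) = 100.80° clockwise from north.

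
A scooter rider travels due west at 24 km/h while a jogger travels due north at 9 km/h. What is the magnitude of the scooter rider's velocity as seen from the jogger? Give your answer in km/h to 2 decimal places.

25.63 km/h

Taking east as x and north as y: scooter rider velocity = (-24.000, 0.000) km/h; jogger velocity = (0.000, 9.000) km/h.
Velocity of scooter rider relative to jogger = (-24.000, 0.000) − (0.000, 9.000) = (-24.000, -9.000) km/h.
Magnitude = |(-24.000, -9.000)| = 25.632 km/h.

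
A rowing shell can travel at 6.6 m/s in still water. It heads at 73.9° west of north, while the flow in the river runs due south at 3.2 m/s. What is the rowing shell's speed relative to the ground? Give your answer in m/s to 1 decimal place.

Taking east as x and north as y: velocity relative to the water = (-6.341, 1.830) m/s; the water relative to ground = (0.000, -3.200) m/s.
Velocity relative to ground = (-6.341, 1.830) + (0.000, -3.200) = (-6.341, -1.370) m/s.
Speed = |(-6.341, -1.370)| = 6.487 m/s.

6.5 m/s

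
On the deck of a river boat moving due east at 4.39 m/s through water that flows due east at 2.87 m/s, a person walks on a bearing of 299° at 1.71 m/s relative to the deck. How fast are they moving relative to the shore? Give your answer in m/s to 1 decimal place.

5.8 m/s

In east/north components (m/s): person relative to river boat = (-1.496, 0.829); river boat relative to water = (4.390, 0.000); water relative to ground = (2.870, 0.000).
Sum = (5.764, 0.829) m/s.
Speed = |(5.764, 0.829)| = 5.824 m/s.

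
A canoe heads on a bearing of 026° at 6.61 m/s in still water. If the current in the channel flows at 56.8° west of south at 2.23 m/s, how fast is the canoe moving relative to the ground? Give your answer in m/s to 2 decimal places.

4.83 m/s

Taking east as x and north as y: velocity relative to the water = (2.898, 5.941) m/s; the water relative to ground = (-1.866, -1.221) m/s.
Velocity relative to ground = (2.898, 5.941) + (-1.866, -1.221) = (1.032, 4.720) m/s.
Speed = |(1.032, 4.720)| = 4.831 m/s.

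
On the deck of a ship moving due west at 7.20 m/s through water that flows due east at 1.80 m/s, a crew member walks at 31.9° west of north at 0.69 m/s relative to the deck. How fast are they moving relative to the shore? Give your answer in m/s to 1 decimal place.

In east/north components (m/s): crew member relative to ship = (-0.365, 0.586); ship relative to water = (-7.200, 0.000); water relative to ground = (1.800, 0.000).
Sum = (-5.765, 0.586) m/s.
Speed = |(-5.765, 0.586)| = 5.794 m/s.

5.8 m/s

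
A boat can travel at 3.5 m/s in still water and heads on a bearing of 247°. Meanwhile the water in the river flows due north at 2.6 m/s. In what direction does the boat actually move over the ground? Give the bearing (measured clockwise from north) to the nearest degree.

291°

Taking east as x and north as y: velocity relative to the water = (-3.222, -1.368) m/s; the water relative to ground = (0.000, 2.600) m/s.
Velocity relative to ground = (-3.222, -1.368) + (0.000, 2.600) = (-3.222, 1.232) m/s.
Bearing = atan2(-3.22, 1.23) = 290.93° clockwise from north.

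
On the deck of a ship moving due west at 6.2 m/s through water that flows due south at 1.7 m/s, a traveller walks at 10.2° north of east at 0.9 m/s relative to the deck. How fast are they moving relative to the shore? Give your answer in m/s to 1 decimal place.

5.5 m/s

In east/north components (m/s): traveller relative to ship = (0.886, 0.159); ship relative to water = (-6.200, 0.000); water relative to ground = (0.000, -1.700).
Sum = (-5.314, -1.541) m/s.
Speed = |(-5.314, -1.541)| = 5.533 m/s.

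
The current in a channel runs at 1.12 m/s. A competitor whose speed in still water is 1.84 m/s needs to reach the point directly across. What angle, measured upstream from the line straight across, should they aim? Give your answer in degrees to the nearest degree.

To cancel the current, the upstream component of the competitor's velocity must equal the flow: 1.84 sin θ = 1.12.
sin θ = 1.12 / 1.84 = 0.6087.
θ = arcsin(0.6087) = 37.495°.

37°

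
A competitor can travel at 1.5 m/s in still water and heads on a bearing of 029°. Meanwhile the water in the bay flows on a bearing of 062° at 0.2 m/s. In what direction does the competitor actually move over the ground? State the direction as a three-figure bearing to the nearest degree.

033°

Taking east as x and north as y: velocity relative to the water = (0.727, 1.312) m/s; the water relative to ground = (0.177, 0.094) m/s.
Velocity relative to ground = (0.727, 1.312) + (0.177, 0.094) = (0.904, 1.406) m/s.
Bearing = atan2(0.90, 1.41) = 32.74° clockwise from north.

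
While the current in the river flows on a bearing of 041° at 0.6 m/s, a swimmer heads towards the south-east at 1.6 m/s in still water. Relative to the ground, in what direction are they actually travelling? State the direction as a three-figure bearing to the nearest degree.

Taking east as x and north as y: velocity relative to the water = (1.131, -1.131) m/s; the water relative to ground = (0.394, 0.453) m/s.
Velocity relative to ground = (1.131, -1.131) + (0.394, 0.453) = (1.525, -0.679) m/s.
Bearing = atan2(1.53, -0.68) = 113.99° clockwise from north.

114°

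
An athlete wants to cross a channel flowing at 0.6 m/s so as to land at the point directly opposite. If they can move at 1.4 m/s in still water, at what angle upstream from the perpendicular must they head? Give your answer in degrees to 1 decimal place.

25.4°

To cancel the current, the upstream component of the athlete's velocity must equal the flow: 1.4 sin θ = 0.6.
sin θ = 0.6 / 1.4 = 0.4286.
θ = arcsin(0.4286) = 25.377°.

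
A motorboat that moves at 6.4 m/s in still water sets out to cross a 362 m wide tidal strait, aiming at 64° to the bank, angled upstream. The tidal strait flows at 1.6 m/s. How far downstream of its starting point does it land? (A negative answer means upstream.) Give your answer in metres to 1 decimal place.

-75.9 m

Perpendicular speed = 5.752 m/s; crossing time = 362 / 5.752 = 62.932 s.
Net downstream speed = -1.206 m/s.
Drift = -1.206 × 62.932 = -75.869 m (upstream).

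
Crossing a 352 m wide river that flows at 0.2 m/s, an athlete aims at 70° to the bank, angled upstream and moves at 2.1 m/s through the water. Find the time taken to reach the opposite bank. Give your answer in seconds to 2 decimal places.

178.38 s

The component of the athlete's velocity perpendicular to the bank is 2.1 × sin 70° = 1.973 m/s.
The current is parallel to the bank, so it does not affect the crossing time.
Time = 352 / 1.973 = 178.376 s.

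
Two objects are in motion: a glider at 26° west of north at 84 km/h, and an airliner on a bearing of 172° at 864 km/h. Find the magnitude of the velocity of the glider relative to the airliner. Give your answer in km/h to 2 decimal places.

Taking east as x and north as y: glider velocity = (-36.823, 75.499) km/h; airliner velocity = (120.246, -855.592) km/h.
Velocity of glider relative to airliner = (-36.823, 75.499) − (120.246, -855.592) = (-157.069, 931.090) km/h.
Magnitude = |(-157.069, 931.090)| = 944.246 km/h.

944.25 km/h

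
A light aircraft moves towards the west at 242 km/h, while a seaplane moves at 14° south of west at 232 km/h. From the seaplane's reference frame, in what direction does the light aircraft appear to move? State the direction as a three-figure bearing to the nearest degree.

343°

Taking east as x and north as y: light aircraft velocity = (-242.000, 0.000) km/h; seaplane velocity = (-225.109, -56.126) km/h.
Velocity of light aircraft relative to seaplane = (-242.000, 0.000) − (-225.109, -56.126) = (-16.891, 56.126) km/h.
Bearing = atan2(-16.89, 56.13) = 343.25° clockwise from north.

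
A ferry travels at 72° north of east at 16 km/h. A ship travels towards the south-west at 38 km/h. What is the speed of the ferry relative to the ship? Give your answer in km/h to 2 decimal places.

Taking east as x and north as y: ferry velocity = (4.944, 15.217) km/h; ship velocity = (-26.870, -26.870) km/h.
Velocity of ferry relative to ship = (4.944, 15.217) − (-26.870, -26.870) = (31.814, 42.087) km/h.
Magnitude = |(31.814, 42.087)| = 52.759 km/h.

52.76 km/h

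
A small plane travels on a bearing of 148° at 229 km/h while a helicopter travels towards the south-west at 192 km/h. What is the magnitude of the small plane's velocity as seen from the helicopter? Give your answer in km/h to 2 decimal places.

Taking east as x and north as y: small plane velocity = (121.352, -194.203) km/h; helicopter velocity = (-135.765, -135.765) km/h.
Velocity of small plane relative to helicopter = (121.352, -194.203) − (-135.765, -135.765) = (257.116, -58.439) km/h.
Magnitude = |(257.116, -58.439)| = 263.673 km/h.

263.67 km/h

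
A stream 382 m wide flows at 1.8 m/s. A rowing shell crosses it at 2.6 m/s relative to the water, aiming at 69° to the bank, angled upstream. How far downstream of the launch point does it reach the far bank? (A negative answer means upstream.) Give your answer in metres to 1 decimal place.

Perpendicular speed = 2.427 m/s; crossing time = 382 / 2.427 = 157.376 s.
Net downstream speed = 0.868 m/s.
Drift = 0.868 × 157.376 = 136.641 m (downstream).

136.6 m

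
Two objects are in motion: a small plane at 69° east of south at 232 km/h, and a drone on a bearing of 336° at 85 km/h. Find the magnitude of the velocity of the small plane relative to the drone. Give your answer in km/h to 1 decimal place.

298.2 km/h

Taking east as x and north as y: small plane velocity = (216.591, -83.141) km/h; drone velocity = (-34.573, 77.651) km/h.
Velocity of small plane relative to drone = (216.591, -83.141) − (-34.573, 77.651) = (251.163, -160.793) km/h.
Magnitude = |(251.163, -160.793)| = 298.224 km/h.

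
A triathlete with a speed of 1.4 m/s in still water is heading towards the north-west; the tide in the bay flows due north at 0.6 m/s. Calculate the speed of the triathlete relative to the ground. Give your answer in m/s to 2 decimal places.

Taking east as x and north as y: velocity relative to the water = (-0.990, 0.990) m/s; the water relative to ground = (0.000, 0.600) m/s.
Velocity relative to ground = (-0.990, 0.990) + (0.000, 0.600) = (-0.990, 1.590) m/s.
Speed = |(-0.990, 1.590)| = 1.873 m/s.

1.87 m/s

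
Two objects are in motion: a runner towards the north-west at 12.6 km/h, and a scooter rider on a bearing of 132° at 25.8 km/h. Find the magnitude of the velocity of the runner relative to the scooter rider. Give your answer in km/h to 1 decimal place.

Taking east as x and north as y: runner velocity = (-8.910, 8.910) km/h; scooter rider velocity = (19.173, -17.264) km/h.
Velocity of runner relative to scooter rider = (-8.910, 8.910) − (19.173, -17.264) = (-28.083, 26.173) km/h.
Magnitude = |(-28.083, 26.173)| = 38.388 km/h.

38.4 km/h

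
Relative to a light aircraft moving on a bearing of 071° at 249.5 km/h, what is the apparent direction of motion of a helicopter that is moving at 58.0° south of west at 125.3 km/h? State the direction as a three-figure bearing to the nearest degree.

Taking east as x and north as y: helicopter velocity = (-66.399, -106.260) km/h; light aircraft velocity = (235.907, 81.229) km/h.
Velocity of helicopter relative to light aircraft = (-66.399, -106.260) − (235.907, 81.229) = (-302.306, -187.490) km/h.
Bearing = atan2(-302.31, -187.49) = 238.19° clockwise from north.

238°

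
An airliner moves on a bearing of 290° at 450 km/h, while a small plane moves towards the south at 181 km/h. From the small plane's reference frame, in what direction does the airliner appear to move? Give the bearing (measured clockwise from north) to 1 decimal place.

Taking east as x and north as y: airliner velocity = (-422.862, 153.909) km/h; small plane velocity = (0.000, -181.000) km/h.
Velocity of airliner relative to small plane = (-422.862, 153.909) − (0.000, -181.000) = (-422.862, 334.909) km/h.
Bearing = atan2(-422.86, 334.91) = 308.38° clockwise from north.

308.4°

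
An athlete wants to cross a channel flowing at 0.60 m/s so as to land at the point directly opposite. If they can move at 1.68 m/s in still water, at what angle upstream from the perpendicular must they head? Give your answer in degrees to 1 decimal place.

To cancel the current, the upstream component of the athlete's velocity must equal the flow: 1.68 sin θ = 0.60.
sin θ = 0.60 / 1.68 = 0.3571.
θ = arcsin(0.3571) = 20.925°.

20.9°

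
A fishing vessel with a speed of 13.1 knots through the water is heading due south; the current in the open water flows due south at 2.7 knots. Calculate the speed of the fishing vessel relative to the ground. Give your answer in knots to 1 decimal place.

15.8 knots

Taking east as x and north as y: velocity relative to the water = (0.000, -13.100) knots; the water relative to ground = (0.000, -2.700) knots.
Velocity relative to ground = (0.000, -13.100) + (0.000, -2.700) = (0.000, -15.800) knots.
Speed = |(0.000, -15.800)| = 15.800 knots.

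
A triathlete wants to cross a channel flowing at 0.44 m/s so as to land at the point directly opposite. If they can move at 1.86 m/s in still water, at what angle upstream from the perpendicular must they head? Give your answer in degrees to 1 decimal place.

13.7°

To cancel the current, the upstream component of the triathlete's velocity must equal the flow: 1.86 sin θ = 0.44.
sin θ = 0.44 / 1.86 = 0.2366.
θ = arcsin(0.2366) = 13.684°.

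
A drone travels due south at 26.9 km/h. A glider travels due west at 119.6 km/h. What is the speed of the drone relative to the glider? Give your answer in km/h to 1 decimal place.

122.6 km/h

Taking east as x and north as y: drone velocity = (0.000, -26.900) km/h; glider velocity = (-119.600, 0.000) km/h.
Velocity of drone relative to glider = (0.000, -26.900) − (-119.600, 0.000) = (119.600, -26.900) km/h.
Magnitude = |(119.600, -26.900)| = 122.588 km/h.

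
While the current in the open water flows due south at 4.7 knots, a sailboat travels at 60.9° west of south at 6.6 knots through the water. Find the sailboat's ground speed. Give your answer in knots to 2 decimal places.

9.79 knots

Taking east as x and north as y: velocity relative to the water = (-5.767, -3.210) knots; the water relative to ground = (0.000, -4.700) knots.
Velocity relative to ground = (-5.767, -3.210) + (0.000, -4.700) = (-5.767, -7.910) knots.
Speed = |(-5.767, -7.910)| = 9.789 knots.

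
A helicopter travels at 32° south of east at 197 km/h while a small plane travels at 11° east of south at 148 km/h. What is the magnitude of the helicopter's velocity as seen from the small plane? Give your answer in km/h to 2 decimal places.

144.72 km/h

Taking east as x and north as y: helicopter velocity = (167.065, -104.394) km/h; small plane velocity = (28.240, -145.281) km/h.
Velocity of helicopter relative to small plane = (167.065, -104.394) − (28.240, -145.281) = (138.826, 40.887) km/h.
Magnitude = |(138.826, 40.887)| = 144.721 km/h.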